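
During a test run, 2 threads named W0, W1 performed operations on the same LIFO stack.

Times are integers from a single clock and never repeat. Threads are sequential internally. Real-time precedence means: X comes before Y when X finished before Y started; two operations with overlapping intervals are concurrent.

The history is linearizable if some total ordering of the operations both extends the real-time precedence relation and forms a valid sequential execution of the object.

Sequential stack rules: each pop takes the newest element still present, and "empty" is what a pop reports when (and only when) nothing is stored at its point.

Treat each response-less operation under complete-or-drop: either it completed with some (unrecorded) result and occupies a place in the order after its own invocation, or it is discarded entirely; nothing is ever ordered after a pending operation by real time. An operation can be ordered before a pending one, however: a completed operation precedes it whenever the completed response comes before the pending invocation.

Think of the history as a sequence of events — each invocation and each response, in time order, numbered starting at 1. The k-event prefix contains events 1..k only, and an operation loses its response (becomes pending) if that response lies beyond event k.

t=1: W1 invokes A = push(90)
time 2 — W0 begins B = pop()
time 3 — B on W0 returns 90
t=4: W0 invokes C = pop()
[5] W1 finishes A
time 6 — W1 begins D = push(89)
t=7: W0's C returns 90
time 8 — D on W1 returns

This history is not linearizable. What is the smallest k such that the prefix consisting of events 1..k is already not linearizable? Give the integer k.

a valid linearization of events 1..6 exists, for instance A, B:
after step 1 (A push(90)): stack <90>
after step 2 (B pop() → 90): stack <>
adding event 7 (C responds at 7) leaves no legal real-time order
including or dropping the 1 pending operation (D) in any combination fails
take A, B, C (pending dropped): step 3 already fails, because C pop() → 90 cannot occur there
take B, A, C (pending dropped): step 1 already fails, because B pop() → 90 cannot occur there

7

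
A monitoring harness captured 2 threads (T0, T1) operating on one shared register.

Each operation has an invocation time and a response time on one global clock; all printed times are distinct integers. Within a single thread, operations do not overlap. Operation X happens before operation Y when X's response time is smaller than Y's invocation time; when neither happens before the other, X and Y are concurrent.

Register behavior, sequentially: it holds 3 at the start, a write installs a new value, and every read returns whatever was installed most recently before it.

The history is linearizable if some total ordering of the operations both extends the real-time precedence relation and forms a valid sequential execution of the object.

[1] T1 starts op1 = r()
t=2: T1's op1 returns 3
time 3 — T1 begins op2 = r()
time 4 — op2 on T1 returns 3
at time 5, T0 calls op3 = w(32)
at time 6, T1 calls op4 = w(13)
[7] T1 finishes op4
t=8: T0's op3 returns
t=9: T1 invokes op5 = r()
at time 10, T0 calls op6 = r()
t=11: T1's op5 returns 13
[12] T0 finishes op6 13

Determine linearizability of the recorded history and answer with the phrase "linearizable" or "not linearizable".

linearizable

one valid linearization: op1, op2, op3, op4, op5, op6
1. op1 r() → 3, leaving value 3
2. op2 r() → 3, leaving value 3
3. op3 w(32), leaving value 32
4. op4 w(13), leaving value 13
5. op5 r() → 13, leaving value 13
6. op6 r() → 13, leaving value 13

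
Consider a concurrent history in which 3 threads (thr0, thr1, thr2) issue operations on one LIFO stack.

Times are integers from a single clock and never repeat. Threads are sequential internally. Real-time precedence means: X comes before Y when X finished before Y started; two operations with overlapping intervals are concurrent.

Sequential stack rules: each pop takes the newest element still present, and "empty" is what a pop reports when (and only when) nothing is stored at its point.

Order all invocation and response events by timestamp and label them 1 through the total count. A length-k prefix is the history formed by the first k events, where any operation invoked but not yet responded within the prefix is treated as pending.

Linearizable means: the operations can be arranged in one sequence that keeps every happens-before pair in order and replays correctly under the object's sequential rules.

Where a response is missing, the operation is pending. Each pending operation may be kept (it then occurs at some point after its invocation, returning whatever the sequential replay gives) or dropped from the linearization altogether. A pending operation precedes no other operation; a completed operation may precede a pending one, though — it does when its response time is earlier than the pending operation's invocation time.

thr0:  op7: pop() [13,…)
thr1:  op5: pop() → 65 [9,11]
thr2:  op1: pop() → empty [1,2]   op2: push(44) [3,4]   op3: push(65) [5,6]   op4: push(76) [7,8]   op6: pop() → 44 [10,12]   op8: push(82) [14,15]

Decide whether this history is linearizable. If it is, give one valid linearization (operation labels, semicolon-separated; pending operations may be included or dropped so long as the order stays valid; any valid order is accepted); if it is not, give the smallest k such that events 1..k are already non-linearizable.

not linearizable — minimal violating prefix: 12 events

events 1..11 are fine; event 12 — the response of op6 at time 12 — makes the prefix non-linearizable
6 completed operations, 2 real-time-consistent orders — every LIFO stack replay fails
for example op1, op2, op3, op4, op5, op6 fails at step 5: op5 pop() → 65 is not legal there
for example op1, op2, op3, op4, op6, op5 fails at step 5: op6 pop() → 44 is not legal there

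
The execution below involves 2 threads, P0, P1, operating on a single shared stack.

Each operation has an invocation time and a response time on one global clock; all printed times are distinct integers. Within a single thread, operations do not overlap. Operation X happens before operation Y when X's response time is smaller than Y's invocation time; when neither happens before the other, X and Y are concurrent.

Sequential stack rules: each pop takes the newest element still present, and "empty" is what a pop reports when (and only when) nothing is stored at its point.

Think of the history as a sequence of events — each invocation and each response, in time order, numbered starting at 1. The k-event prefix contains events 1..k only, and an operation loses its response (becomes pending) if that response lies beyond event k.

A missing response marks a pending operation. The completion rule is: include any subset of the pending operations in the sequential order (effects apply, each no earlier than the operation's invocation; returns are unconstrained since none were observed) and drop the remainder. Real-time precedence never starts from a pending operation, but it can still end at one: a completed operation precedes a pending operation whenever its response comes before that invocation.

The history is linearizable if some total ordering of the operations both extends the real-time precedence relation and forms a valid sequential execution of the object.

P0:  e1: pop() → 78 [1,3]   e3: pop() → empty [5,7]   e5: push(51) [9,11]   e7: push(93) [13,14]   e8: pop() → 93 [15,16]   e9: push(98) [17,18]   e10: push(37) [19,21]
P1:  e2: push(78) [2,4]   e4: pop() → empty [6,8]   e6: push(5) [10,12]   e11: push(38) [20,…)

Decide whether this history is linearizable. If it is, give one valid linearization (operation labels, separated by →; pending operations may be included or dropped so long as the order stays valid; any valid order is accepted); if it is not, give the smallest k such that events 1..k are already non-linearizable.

after step 1 (e2 push(78)): stack <78>
after step 2 (e1 pop() → 78): stack <>
after step 3 (e3 pop() → empty): stack <>
after step 4 (e4 pop() → empty): stack <>
after step 5 (e5 push(51)): stack <51>
after step 6 (e6 push(5)): stack <51,5>
after step 7 (e7 push(93)): stack <51,5,93>
after step 8 (e8 pop() → 93): stack <51,5>
after step 9 (e9 push(98)): stack <51,5,98>
after step 10 (e10 push(37)): stack <51,5,98,37>

linearizable — witness: e2 → e1 → e3 → e4 → e5 → e6 → e7 → e8 → e9 → e10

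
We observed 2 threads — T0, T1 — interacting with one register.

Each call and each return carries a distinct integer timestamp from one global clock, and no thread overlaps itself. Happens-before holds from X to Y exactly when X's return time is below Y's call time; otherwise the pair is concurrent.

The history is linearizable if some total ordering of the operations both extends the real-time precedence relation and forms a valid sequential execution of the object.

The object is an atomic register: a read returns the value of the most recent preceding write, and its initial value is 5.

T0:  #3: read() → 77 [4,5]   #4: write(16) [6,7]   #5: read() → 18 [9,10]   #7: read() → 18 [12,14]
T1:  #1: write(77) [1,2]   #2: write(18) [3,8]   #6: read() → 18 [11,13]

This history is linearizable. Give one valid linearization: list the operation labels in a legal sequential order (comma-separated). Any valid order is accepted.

step 1: #1 write(77) — value 77
step 2: #3 read() → 77 — value 77
step 3: #4 write(16) — value 16
step 4: #2 write(18) — value 18
step 5: #5 read() → 18 — value 18
step 6: #6 read() → 18 — value 18
step 7: #7 read() → 18 — value 18

#1, #3, #4, #2, #5, #6, #7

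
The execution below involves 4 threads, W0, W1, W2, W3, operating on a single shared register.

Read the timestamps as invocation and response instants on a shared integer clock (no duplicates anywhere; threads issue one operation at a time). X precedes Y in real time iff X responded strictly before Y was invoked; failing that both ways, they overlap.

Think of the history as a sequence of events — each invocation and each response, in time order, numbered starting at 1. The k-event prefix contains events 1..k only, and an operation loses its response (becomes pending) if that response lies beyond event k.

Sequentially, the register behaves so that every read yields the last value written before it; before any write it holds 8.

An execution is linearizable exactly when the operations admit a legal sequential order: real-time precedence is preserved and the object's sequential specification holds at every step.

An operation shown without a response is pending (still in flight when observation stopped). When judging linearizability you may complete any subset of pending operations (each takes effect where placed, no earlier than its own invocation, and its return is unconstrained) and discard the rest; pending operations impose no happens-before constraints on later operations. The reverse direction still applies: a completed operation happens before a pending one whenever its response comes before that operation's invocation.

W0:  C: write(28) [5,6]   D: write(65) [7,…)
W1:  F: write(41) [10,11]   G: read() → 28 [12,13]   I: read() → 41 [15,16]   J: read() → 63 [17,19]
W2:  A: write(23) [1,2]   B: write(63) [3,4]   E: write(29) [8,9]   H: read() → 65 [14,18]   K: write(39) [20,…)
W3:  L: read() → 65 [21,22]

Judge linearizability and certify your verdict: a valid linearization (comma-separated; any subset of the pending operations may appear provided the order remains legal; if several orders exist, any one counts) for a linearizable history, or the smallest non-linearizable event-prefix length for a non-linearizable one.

not linearizable — minimal violating prefix: 13 events

events 1..12 are fine; event 13 — the response of G at time 13 — makes the prefix non-linearizable
exhaustive check: the 6 completed register ops admit one real-time order; illegal
include/drop combinations of the 1 pending operation (D) were all tried; none helps
for example A, B, C, E, F, G (pending dropped) fails at step 6: G read() → 28 is not legal there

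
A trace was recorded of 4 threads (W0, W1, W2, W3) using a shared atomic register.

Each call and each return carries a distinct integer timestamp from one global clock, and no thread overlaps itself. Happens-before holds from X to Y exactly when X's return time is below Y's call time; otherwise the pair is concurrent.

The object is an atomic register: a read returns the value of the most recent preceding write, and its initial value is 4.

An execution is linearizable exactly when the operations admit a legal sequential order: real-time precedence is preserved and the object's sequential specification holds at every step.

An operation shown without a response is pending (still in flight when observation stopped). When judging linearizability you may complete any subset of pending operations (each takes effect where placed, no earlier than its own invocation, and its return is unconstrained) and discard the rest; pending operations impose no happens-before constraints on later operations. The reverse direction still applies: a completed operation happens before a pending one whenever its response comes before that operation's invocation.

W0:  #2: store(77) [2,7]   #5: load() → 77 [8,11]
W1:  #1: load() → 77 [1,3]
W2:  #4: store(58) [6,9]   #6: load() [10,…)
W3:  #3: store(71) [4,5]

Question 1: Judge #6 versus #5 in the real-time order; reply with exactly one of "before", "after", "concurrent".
Answer: concurrent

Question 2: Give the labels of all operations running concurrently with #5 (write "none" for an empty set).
Answer: #4, #6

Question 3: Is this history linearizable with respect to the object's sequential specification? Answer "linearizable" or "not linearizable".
not linearizable

prefix check: 1..10 passes, 1..11 fails once #5's time-11 response joins
7 orders of the 5 completed atomic register ops respect real time; none is legal
every completion of the 1 pending operation (#6) was checked; none linearizes
for example #1, #2, #3, #4, #5 (pending dropped) fails at step 1: #1 load() → 77 is not legal there
for example #1, #2, #3, #5, #4 (pending dropped) fails at step 1: #1 load() → 77 is not legal there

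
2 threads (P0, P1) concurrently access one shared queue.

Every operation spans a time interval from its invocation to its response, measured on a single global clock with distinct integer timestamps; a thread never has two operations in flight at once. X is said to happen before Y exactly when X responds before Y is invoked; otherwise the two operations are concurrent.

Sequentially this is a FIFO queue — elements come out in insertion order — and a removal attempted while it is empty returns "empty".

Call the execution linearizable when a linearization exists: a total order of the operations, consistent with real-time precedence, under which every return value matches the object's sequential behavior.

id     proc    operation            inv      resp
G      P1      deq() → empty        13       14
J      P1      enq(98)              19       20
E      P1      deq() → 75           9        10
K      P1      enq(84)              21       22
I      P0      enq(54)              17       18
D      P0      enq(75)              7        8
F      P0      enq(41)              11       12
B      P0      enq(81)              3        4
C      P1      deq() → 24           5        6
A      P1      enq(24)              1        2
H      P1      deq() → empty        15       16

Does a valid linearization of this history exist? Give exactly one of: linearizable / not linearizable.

already the first 10 events (up to E's response at time 10) admit no linearization; the first 9 still do
exactly one order of the 5 completed ops respects real time; the queue replay fails
for example A, B, C, D, E fails at step 5: E deq() → 75 is not legal there

not linearizable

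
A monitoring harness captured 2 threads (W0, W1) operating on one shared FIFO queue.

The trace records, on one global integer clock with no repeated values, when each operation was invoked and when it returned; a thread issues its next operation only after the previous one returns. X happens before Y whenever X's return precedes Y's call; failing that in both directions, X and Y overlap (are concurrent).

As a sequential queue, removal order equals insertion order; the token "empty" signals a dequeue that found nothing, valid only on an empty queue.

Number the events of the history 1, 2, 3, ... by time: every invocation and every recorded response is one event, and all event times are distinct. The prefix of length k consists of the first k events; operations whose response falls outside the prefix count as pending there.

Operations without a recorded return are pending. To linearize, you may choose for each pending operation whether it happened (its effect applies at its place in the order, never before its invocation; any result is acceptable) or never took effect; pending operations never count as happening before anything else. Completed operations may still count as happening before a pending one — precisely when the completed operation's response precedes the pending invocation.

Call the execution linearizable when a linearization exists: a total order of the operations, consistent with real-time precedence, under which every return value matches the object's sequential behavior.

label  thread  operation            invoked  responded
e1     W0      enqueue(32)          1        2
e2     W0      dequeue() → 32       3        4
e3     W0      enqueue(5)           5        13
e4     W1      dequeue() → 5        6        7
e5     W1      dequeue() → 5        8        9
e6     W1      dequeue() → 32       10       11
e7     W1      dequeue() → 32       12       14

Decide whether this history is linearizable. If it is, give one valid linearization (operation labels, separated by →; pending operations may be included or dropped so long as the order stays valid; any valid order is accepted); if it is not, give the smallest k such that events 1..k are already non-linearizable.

not linearizable — minimal violating prefix: 9 events

the violation lands at event 9, e5's response at time 9: events 1..8 linearize, events 1..9 do not
one real-time candidate order over the 4 completed operations — the FIFO queue replay rejects it
no completion choice of the 1 pending operation (e3) rescues it — every subset was tried
e.g. e1, e2, e4, e5 (pending dropped): illegal at step 3, since e4 dequeue() → 5 cannot apply there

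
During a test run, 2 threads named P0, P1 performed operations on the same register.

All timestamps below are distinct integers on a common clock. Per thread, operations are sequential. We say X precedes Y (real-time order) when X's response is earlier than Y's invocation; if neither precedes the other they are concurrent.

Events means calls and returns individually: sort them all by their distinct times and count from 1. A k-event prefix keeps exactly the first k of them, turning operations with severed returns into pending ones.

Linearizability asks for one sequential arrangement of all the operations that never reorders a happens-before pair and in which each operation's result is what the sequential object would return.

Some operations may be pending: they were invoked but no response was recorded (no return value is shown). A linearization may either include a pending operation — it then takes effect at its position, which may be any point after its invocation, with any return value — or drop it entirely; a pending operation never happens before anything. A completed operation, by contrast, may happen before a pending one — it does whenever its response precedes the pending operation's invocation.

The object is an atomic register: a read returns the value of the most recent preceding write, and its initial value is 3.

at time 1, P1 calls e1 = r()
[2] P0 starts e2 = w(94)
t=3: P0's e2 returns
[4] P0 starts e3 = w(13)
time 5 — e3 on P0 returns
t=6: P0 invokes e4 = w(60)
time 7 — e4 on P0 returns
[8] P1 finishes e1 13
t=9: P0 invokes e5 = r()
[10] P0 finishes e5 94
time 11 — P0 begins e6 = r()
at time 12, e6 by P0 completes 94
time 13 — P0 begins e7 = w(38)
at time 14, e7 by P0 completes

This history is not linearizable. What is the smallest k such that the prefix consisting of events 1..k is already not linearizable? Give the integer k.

one valid order for events 1..9 is e2, e3, e1, e4:
1. e2 w(94), leaving value 94
2. e3 w(13), leaving value 13
3. e1 r() → 13, leaving value 13
4. e4 w(60), leaving value 60
include event 10 — e5 responding at 10 — and every candidate order breaks
one such order, e1, e2, e3, e4, e5, breaks at step 1 where e1 r() → 13 is illegal
one such order, e2, e1, e3, e4, e5, breaks at step 2 where e1 r() → 13 is illegal

10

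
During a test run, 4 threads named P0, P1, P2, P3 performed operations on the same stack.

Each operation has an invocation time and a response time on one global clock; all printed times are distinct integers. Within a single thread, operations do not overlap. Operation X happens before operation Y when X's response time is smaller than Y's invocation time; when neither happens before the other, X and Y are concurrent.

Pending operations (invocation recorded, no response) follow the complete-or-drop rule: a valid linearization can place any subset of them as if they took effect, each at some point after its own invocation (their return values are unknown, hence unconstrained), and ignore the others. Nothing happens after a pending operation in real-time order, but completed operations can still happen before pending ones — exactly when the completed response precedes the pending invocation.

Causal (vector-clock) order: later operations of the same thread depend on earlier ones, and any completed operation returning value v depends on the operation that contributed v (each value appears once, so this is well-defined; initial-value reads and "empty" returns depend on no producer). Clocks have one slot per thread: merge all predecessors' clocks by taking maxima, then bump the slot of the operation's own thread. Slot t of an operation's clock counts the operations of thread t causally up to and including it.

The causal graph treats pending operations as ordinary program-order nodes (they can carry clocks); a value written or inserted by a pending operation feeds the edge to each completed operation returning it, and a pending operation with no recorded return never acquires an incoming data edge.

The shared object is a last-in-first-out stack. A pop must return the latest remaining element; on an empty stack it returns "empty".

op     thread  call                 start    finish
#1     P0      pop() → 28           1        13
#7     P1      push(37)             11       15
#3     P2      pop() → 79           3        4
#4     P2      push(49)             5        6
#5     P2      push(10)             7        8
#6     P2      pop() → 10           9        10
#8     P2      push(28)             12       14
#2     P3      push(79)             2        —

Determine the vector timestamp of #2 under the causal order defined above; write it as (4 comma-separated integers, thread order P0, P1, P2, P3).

(0, 0, 0, 1)

invoked at 2, #2 has no predecessors; its own P3 bump gives (0, 0, 0, 1)
invoked at 11, #7 has no predecessors; its own P1 bump gives (0, 1, 0, 0)
#3 (invocation 3): componentwise max over VC(#2)=(0, 0, 0, 1), +1 at P2, giving (0, 0, 1, 1)
#4 (invocation 5): componentwise max over VC(#3)=(0, 0, 1, 1), +1 at P2, giving (0, 0, 2, 1)
#5 (invocation 7): componentwise max over VC(#4)=(0, 0, 2, 1), +1 at P2, giving (0, 0, 3, 1)
#6 (invocation 9): componentwise max over VC(#5)=(0, 0, 3, 1), +1 at P2, giving (0, 0, 4, 1)
#8 (invocation 12): componentwise max over VC(#6)=(0, 0, 4, 1), +1 at P2, giving (0, 0, 5, 1)
#1 (invocation 1): componentwise max over VC(#8)=(0, 0, 5, 1), +1 at P0, giving (1, 0, 5, 1)
target: VC(#2) = (0, 0, 0, 1)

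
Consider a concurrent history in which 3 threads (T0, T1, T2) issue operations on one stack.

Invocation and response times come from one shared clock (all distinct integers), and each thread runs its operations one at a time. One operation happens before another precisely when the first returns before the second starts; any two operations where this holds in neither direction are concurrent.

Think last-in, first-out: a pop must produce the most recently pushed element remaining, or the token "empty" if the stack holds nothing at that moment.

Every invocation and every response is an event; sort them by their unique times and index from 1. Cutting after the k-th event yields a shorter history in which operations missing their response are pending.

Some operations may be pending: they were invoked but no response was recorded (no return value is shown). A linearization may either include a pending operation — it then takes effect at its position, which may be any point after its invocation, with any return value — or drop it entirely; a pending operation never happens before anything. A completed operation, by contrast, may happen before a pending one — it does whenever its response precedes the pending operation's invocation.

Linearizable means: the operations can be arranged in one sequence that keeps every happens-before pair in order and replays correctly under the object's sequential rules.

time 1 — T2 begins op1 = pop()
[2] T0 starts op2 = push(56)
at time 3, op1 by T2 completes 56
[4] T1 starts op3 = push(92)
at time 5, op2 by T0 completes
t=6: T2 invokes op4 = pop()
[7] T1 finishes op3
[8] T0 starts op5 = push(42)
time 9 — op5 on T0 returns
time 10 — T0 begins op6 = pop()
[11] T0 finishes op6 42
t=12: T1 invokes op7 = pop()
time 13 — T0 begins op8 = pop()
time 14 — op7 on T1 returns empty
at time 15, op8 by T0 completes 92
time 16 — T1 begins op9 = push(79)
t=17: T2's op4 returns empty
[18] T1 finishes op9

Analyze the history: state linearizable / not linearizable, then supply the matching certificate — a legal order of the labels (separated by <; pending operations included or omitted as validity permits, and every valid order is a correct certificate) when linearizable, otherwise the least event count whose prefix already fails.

after step 1 (op2 push(56)): stack <56>
after step 2 (op1 pop() → 56): stack <>
after step 3 (op3 push(92)): stack <92>
after step 4 (op5 push(42)): stack <92,42>
after step 5 (op6 pop() → 42): stack <92>
after step 6 (op8 pop() → 92): stack <>
after step 7 (op4 pop() → empty): stack <>
after step 8 (op7 pop() → empty): stack <>
after step 9 (op9 push(79)): stack <79>

linearizable — witness: op2 < op1 < op3 < op5 < op6 < op8 < op4 < op7 < op9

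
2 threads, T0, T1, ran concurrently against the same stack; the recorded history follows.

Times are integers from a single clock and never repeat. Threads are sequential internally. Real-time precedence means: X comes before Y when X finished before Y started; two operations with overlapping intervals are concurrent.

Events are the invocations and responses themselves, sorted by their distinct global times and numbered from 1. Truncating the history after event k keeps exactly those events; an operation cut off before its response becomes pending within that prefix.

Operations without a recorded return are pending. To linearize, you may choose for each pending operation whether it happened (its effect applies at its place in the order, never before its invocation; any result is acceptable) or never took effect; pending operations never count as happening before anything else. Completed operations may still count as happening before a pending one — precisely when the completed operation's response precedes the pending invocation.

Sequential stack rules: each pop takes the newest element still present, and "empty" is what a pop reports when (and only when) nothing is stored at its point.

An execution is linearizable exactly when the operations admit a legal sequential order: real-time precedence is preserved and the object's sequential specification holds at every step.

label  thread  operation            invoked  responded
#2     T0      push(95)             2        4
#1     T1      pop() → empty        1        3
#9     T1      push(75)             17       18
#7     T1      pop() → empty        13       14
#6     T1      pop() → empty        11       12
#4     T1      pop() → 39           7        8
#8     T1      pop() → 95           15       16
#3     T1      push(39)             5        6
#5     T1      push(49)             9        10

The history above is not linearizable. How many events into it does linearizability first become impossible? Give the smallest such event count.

one valid order for events 1..11 is #1, #2, #3, #4, #5:
1. #1 pop() → empty, leaving stack <>
2. #2 push(95), leaving stack <95>
3. #3 push(39), leaving stack <95,39>
4. #4 pop() → 39, leaving stack <95>
5. #5 push(49), leaving stack <95,49>
include event 12 — #6 responding at 12 — and every candidate order breaks
sample order #1, #2, #3, #4, #5, #6 stalls at step 6 — #6 pop() → empty has no legal effect
sample order #2, #1, #3, #4, #5, #6 stalls at step 2 — #1 pop() → empty has no legal effect

12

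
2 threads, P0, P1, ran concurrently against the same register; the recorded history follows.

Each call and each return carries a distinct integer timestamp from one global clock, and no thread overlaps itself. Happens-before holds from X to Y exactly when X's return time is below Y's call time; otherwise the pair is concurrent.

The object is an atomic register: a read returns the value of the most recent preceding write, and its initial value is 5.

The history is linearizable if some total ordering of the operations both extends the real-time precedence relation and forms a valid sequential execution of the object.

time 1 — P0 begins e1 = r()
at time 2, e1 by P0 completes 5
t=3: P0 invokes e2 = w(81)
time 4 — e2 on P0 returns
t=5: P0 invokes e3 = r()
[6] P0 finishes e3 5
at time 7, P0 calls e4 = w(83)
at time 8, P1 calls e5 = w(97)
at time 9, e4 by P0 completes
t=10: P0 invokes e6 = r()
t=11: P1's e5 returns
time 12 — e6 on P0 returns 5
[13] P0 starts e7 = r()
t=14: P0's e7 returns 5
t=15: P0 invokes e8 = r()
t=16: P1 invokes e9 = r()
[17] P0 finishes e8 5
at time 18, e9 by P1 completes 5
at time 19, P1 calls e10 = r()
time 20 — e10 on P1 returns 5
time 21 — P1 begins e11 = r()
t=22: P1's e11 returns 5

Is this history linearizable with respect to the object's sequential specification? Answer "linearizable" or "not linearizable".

the violation lands at event 6, e3's response at time 6: events 1..5 linearize, events 1..6 do not
one real-time candidate order over the 3 completed operations — the register replay rejects it
for example e1, e2, e3 fails at step 3: e3 r() → 5 is not legal there

not linearizable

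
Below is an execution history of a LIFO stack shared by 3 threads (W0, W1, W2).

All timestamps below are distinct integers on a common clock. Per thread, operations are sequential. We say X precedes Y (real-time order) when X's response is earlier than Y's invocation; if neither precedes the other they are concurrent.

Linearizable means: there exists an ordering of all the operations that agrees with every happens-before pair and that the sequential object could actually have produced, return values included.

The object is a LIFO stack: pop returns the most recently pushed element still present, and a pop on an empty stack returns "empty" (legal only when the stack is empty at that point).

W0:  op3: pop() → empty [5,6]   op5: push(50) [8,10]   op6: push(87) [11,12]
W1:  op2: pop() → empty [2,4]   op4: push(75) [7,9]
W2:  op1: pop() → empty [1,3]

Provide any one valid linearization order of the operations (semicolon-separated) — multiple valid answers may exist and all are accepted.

op1; op2; op3; op4; op5; op6

after step 1 (op1 pop() → empty): stack <>
after step 2 (op2 pop() → empty): stack <>
after step 3 (op3 pop() → empty): stack <>
after step 4 (op4 push(75)): stack <75>
after step 5 (op5 push(50)): stack <75,50>
after step 6 (op6 push(87)): stack <75,50,87>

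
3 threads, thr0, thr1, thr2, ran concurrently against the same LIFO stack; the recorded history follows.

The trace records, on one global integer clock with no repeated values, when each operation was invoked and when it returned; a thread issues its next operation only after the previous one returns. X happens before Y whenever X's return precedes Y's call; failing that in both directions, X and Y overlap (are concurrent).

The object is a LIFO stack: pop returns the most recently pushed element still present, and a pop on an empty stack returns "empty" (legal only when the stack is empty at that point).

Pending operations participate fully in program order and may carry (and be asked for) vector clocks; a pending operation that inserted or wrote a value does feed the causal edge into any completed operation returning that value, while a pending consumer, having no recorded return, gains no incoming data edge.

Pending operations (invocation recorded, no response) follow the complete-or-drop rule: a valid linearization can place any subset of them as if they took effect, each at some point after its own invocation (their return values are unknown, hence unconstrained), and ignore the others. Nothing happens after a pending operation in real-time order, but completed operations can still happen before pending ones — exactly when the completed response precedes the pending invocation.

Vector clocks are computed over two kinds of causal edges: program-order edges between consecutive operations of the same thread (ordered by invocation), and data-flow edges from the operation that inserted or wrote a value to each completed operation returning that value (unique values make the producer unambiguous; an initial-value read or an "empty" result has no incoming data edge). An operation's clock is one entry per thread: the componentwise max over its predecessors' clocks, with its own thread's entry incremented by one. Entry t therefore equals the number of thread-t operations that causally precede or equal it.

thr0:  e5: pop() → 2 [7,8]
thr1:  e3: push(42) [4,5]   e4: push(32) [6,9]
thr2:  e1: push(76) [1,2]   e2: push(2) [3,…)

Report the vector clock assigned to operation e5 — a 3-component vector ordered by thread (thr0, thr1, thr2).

(1, 0, 2)

e1, invoked 1, has no incoming edges; only thr2's bump applies → (0, 0, 1)
e3, invoked 4, has no incoming edges; only thr1's bump applies → (0, 1, 0)
VC(e2, invoked at 3): max of VC(e1)=(0, 0, 1), then +1 on thread thr2 → (0, 0, 2)
VC(e4, invoked at 6): max of VC(e3)=(0, 1, 0), then +1 on thread thr1 → (0, 2, 0)
VC(e5, invoked at 7): max of VC(e2)=(0, 0, 2), then +1 on thread thr0 → (1, 0, 2)
target: VC(e5) = (1, 0, 2)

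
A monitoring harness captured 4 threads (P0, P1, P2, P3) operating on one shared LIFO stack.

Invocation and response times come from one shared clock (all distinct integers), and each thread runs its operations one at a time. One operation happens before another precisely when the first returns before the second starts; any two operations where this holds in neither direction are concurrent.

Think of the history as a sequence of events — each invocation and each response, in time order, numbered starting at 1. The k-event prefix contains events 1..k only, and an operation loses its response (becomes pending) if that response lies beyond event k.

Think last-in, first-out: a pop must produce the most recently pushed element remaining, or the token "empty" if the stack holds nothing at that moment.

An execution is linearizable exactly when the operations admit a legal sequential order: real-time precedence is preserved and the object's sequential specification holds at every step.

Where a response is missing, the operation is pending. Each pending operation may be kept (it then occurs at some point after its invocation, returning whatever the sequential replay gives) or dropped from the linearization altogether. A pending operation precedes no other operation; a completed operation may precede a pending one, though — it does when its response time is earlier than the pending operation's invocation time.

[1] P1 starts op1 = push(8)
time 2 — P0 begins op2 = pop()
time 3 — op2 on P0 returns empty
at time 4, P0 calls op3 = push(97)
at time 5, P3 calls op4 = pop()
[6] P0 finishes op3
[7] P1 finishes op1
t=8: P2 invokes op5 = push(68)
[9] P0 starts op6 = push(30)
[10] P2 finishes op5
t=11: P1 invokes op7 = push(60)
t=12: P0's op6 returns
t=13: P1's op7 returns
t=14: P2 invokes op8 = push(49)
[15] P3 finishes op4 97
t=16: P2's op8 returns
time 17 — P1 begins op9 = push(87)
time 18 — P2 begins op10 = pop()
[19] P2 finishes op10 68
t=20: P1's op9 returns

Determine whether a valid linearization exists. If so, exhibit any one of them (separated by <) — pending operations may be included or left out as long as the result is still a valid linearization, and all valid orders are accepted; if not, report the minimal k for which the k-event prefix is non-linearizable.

not linearizable — minimal violating prefix: 19 events

prefix check: 1..18 passes, 1..19 fails once op10's time-19 response joins
real-time-consistent orders of the 9 completed operations: 60 — all fail the LIFO stack replay
include/drop combinations of the 1 pending operation (op9) were all tried; none helps
for example op1, op2, op3, op4, op5, op6, op7, op8, op10 (pending dropped) fails at step 2: op2 pop() → empty is not legal there
for example op1, op2, op3, op4, op5, op7, op6, op8, op10 (pending dropped) fails at step 2: op2 pop() → empty is not legal there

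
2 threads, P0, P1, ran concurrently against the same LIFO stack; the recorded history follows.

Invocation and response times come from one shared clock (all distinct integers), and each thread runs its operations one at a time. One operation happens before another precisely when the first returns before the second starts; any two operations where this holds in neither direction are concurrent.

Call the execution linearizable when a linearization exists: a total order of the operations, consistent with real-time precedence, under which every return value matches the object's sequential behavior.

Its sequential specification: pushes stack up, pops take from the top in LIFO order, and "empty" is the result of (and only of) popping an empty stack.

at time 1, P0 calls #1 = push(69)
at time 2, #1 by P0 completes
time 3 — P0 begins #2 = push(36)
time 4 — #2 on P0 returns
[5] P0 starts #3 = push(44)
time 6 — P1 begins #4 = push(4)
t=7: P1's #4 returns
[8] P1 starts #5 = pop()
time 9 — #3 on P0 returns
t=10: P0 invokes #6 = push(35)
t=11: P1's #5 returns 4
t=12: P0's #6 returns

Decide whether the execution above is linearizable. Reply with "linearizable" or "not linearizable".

linearizable

witness order: #1, #2, #3, #4, #5, #6
1. #1 push(69), leaving stack <69>
2. #2 push(36), leaving stack <69,36>
3. #3 push(44), leaving stack <69,36,44>
4. #4 push(4), leaving stack <69,36,44,4>
5. #5 pop() → 4, leaving stack <69,36,44>
6. #6 push(35), leaving stack <69,36,44,35>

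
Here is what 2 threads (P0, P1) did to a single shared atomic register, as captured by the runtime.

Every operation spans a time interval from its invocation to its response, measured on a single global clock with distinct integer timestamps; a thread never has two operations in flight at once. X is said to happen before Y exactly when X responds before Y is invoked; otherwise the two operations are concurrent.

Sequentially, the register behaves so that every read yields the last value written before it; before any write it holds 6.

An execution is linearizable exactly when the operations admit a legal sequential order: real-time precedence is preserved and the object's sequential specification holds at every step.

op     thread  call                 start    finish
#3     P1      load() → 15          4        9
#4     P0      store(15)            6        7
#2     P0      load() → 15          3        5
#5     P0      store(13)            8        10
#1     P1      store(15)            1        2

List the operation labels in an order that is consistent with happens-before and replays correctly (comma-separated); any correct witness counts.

#1, #2, #3, #4, #5

1. #1 store(15), leaving value 15
2. #2 load() → 15, leaving value 15
3. #3 load() → 15, leaving value 15
4. #4 store(15), leaving value 15
5. #5 store(13), leaving value 13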